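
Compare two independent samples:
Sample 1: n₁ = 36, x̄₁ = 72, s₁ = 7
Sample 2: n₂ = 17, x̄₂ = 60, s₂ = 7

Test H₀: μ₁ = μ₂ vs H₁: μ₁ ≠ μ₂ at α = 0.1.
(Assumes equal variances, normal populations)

Pooled variance: s²_p = [35×7² + 16×7²]/(51) = 49.0000
s_p = 7.0000
SE = s_p×√(1/n₁ + 1/n₂) = 7.0000×√(1/36 + 1/17) = 2.0600
t = (x̄₁ - x̄₂)/SE = (72 - 60)/2.0600 = 5.8252
df = 51, t-critical = ±1.675
Decision: reject H₀

Answer: t = 5.8252, reject H₀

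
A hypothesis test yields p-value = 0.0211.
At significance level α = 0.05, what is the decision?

Compare p-value to α:
0.0211 < 0.05
Decision: reject H₀

Answer: reject H₀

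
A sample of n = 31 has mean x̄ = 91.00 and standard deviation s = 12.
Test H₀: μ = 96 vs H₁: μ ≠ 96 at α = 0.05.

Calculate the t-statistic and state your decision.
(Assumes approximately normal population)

df = n - 1 = 30
SE = s/√n = 12/√31 = 2.1553
t = (x̄ - μ₀)/SE = (91.00 - 96)/2.1553 = -2.3199
Critical value: t_{0.025,30} = ±2.042
p-value ≈ 0.0273
Decision: reject H₀

Answer: t = -2.3199, reject H₀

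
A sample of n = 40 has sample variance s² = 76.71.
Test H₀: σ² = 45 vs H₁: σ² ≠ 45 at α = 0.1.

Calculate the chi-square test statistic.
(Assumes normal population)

Answer: χ² = 66.4820, reject H₀

Derivation:
df = n - 1 = 39
χ² = (n-1)s²/σ₀² = 39×76.71/45 = 66.4820
Critical values: χ²_{0.95,39} = 25.695, χ²_{0.05,39} = 54.572
Rejection region: χ² < 25.695 or χ² > 54.572
Decision: reject H₀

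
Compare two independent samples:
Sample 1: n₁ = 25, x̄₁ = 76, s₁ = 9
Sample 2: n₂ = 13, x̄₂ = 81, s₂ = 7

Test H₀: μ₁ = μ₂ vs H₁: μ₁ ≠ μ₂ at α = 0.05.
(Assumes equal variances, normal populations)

Answer: t = -1.7436, fail to reject H₀

Derivation:
Pooled variance: s²_p = [24×9² + 12×7²]/(36) = 70.3333
s_p = 8.3865
SE = s_p×√(1/n₁ + 1/n₂) = 8.3865×√(1/25 + 1/13) = 2.8677
t = (x̄₁ - x̄₂)/SE = (76 - 81)/2.8677 = -1.7436
df = 36, t-critical = ±2.028
Decision: fail to reject H₀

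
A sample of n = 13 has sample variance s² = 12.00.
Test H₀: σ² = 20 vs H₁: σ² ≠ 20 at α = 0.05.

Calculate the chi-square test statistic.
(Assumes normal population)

Answer: χ² = 7.2000, fail to reject H₀

Derivation:
df = n - 1 = 12
χ² = (n-1)s²/σ₀² = 12×12.00/20 = 7.2000
Critical values: χ²_{0.975,12} = 4.404, χ²_{0.025,12} = 23.337
Rejection region: χ² < 4.404 or χ² > 23.337
Decision: fail to reject H₀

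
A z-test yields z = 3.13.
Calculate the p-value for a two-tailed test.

Answer: p-value ≈ 0.0017

Derivation:
For z = 3.13:
p = 2×P(Z > |3.13|) = 2×(1 - Φ(3.13)) = 0.0017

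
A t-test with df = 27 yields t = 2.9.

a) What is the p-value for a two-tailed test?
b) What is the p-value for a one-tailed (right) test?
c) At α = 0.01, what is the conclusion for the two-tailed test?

Using t-distribution with df = 27:
a) Two-tailed: p = 2×P(T > 2.9) = 0.0073
b) One-tailed: p = P(T > 2.9) = 0.0037
c) 0.0073 < 0.01, reject H₀

Answer: a) 0.0073, b) 0.0037, c) reject H₀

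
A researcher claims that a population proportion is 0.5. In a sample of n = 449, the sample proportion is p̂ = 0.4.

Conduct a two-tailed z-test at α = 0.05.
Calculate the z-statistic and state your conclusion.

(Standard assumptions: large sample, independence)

H₀: p = 0.5, H₁: p ≠ 0.5
Standard error: SE = √(p₀(1-p₀)/n) = √(0.5×0.5/449) = 0.023596
z-statistic: z = (p̂ - p₀)/SE = (0.4 - 0.5)/0.023596 = -4.2380
Critical value: z_0.025 = ±1.960
p-value < 0.0001
Decision: reject H₀ at α = 0.05

Answer: z = -4.2380, reject H₀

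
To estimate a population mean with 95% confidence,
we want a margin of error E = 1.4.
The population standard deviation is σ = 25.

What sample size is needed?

Answer: n = 1225

Derivation:
z_0.025 = 1.960
n = (z×σ/E)² = (1.960×25/1.4)²
n = 1225.0000
Already a whole number: n = 1225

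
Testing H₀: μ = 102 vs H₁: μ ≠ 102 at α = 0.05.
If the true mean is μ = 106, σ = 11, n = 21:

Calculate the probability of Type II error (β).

SE = σ/√n = 11/√21 = 2.4004
Critical values: μ₀ ± z_0.025×SE = 102 ± 1.960×2.4004
Acceptance region: (97.2952, 106.7048)
Under H₁ (μ = 106): z_high = (106.7048 - 106)/2.4004 = 0.2936, z_low = (97.2952 - 106)/2.4004 = -3.6264
β = P(not reject | H₁) = Φ(0.2936) - Φ(-3.6264) ≈ 0.6153

Answer: β ≈ 0.6153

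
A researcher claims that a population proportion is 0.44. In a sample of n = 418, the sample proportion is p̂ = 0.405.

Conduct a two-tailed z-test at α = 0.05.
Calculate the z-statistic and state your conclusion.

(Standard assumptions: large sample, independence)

H₀: p = 0.44, H₁: p ≠ 0.44
Standard error: SE = √(p₀(1-p₀)/n) = √(0.44×0.56/418) = 0.024279
z-statistic: z = (p̂ - p₀)/SE = (0.405 - 0.44)/0.024279 = -1.4416
Critical value: z_0.025 = ±1.960
p-value = 0.1494
Decision: fail to reject H₀ at α = 0.05

Answer: z = -1.4416, fail to reject H₀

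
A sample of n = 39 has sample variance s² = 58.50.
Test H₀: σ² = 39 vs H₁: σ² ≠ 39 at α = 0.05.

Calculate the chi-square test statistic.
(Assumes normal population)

df = n - 1 = 38
χ² = (n-1)s²/σ₀² = 38×58.50/39 = 57.0000
Critical values: χ²_{0.975,38} = 22.878, χ²_{0.025,38} = 56.896
Rejection region: χ² < 22.878 or χ² > 56.896
Decision: reject H₀

Answer: χ² = 57.0000, reject H₀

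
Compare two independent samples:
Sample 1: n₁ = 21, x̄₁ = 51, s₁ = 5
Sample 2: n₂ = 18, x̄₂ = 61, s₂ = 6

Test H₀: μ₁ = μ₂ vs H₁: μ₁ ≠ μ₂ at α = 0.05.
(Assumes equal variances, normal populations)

Pooled variance: s²_p = [20×5² + 17×6²]/(37) = 30.0541
s_p = 5.4822
SE = s_p×√(1/n₁ + 1/n₂) = 5.4822×√(1/21 + 1/18) = 1.7609
t = (x̄₁ - x̄₂)/SE = (51 - 61)/1.7609 = -5.6789
df = 37, t-critical = ±2.026
Decision: reject H₀

Answer: t = -5.6789, reject H₀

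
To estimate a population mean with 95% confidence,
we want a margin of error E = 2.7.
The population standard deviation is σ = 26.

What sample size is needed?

z_0.025 = 1.960
n = (z×σ/E)² = (1.960×26/2.7)²
n = 356.2307
Round up: n = 357

Answer: n = 357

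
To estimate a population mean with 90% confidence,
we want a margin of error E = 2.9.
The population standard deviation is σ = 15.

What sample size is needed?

z_0.05 = 1.645
n = (z×σ/E)² = (1.645×15/2.9)²
n = 72.3966
Round up: n = 73

Answer: n = 73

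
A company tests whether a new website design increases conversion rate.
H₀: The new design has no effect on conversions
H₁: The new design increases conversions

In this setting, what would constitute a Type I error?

Answer: Switching to a new design that doesn't actually help

Derivation:
A Type I error (probability α) occurs when we reject a true H₀.
A Type II error (probability β) occurs when we fail to reject a false H₀.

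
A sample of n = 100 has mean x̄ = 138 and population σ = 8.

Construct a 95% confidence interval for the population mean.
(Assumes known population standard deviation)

Confidence level: 95%, α = 0.05
z_0.025 = 1.960
SE = σ/√n = 8/√100 = 0.8000
Margin of error = 1.960 × 0.8000 = 1.5680
CI: x̄ ± margin = 138 ± 1.5680
CI: (136.4320, 139.5680)

Answer: (136.4320, 139.5680)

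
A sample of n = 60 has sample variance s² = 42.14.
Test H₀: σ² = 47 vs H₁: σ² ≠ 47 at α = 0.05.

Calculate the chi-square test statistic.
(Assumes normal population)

df = n - 1 = 59
χ² = (n-1)s²/σ₀² = 59×42.14/47 = 52.8991
Critical values: χ²_{0.975,59} = 39.662, χ²_{0.025,59} = 82.117
Rejection region: χ² < 39.662 or χ² > 82.117
Decision: fail to reject H₀

Answer: χ² = 52.8991, fail to reject H₀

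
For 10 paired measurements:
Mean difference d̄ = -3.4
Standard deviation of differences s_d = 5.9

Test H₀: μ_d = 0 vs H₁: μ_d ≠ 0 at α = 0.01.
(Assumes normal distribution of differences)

df = n - 1 = 9
SE = s_d/√n = 5.9/√10 = 1.8657
t = d̄/SE = -3.4/1.8657 = -1.8224
Critical value: t_{0.005,9} = ±3.250
p-value ≈ 0.1017
Decision: fail to reject H₀

Answer: t = -1.8224, fail to reject H₀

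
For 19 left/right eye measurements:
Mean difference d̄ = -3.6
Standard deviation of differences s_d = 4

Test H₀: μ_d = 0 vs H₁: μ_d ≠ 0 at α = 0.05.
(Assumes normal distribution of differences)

Answer: t = -3.9229, reject H₀

Derivation:
df = n - 1 = 18
SE = s_d/√n = 4/√19 = 0.9177
t = d̄/SE = -3.6/0.9177 = -3.9229
Critical value: t_{0.025,18} = ±2.101
p-value ≈ 0.0010
Decision: reject H₀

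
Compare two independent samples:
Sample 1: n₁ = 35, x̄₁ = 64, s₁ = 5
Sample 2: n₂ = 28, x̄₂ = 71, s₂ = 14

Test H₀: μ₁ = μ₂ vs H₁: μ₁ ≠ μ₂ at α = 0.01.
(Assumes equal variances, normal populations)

Answer: t = -2.7514, reject H₀

Derivation:
Pooled variance: s²_p = [34×5² + 27×14²]/(61) = 100.6885
s_p = 10.0344
SE = s_p×√(1/n₁ + 1/n₂) = 10.0344×√(1/35 + 1/28) = 2.5442
t = (x̄₁ - x̄₂)/SE = (64 - 71)/2.5442 = -2.7514
df = 61, t-critical = ±2.659
Decision: reject H₀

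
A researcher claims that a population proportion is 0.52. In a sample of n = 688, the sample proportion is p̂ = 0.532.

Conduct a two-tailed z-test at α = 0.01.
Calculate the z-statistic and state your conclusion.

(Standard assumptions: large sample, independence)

H₀: p = 0.52, H₁: p ≠ 0.52
Standard error: SE = √(p₀(1-p₀)/n) = √(0.52×0.48/688) = 0.019047
z-statistic: z = (p̂ - p₀)/SE = (0.532 - 0.52)/0.019047 = 0.6300
Critical value: z_0.005 = ±2.576
p-value = 0.5287
Decision: fail to reject H₀ at α = 0.01

Answer: z = 0.6300, fail to reject H₀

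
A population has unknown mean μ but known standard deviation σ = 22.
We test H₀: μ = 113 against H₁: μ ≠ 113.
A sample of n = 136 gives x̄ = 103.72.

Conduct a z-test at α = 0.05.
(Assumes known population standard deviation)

Standard error: SE = σ/√n = 22/√136 = 1.8865
z-statistic: z = (x̄ - μ₀)/SE = (103.72 - 113)/1.8865 = -4.9192
Critical value: ±1.960
p-value < 0.0001
Decision: reject H₀

Answer: z = -4.9192, reject H₀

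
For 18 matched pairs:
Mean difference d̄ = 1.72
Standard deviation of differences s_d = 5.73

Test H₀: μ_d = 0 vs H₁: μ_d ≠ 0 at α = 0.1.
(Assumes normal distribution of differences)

Answer: t = 1.2735, fail to reject H₀

Derivation:
df = n - 1 = 17
SE = s_d/√n = 5.73/√18 = 1.3506
t = d̄/SE = 1.72/1.3506 = 1.2735
Critical value: t_{0.05,17} = ±1.740
p-value ≈ 0.2200
Decision: fail to reject H₀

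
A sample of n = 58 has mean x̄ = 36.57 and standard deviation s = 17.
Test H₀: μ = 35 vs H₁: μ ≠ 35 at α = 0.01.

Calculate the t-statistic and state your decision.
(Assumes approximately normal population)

Answer: t = 0.7033, fail to reject H₀

Derivation:
df = n - 1 = 57
SE = s/√n = 17/√58 = 2.2322
t = (x̄ - μ₀)/SE = (36.57 - 35)/2.2322 = 0.7033
Critical value: t_{0.005,57} = ±2.665
p-value ≈ 0.4847
Decision: fail to reject H₀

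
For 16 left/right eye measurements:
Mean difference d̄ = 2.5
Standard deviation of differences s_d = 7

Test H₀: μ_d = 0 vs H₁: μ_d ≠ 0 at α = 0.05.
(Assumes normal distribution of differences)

Answer: t = 1.4286, fail to reject H₀

Derivation:
df = n - 1 = 15
SE = s_d/√n = 7/√16 = 1.7500
t = d̄/SE = 2.5/1.7500 = 1.4286
Critical value: t_{0.025,15} = ±2.131
p-value ≈ 0.1736
Decision: fail to reject H₀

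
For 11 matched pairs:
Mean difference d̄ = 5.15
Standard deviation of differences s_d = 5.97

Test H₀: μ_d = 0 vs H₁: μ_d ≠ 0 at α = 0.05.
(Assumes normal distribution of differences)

Answer: t = 2.8611, reject H₀

Derivation:
df = n - 1 = 10
SE = s_d/√n = 5.97/√11 = 1.8000
t = d̄/SE = 5.15/1.8000 = 2.8611
Critical value: t_{0.025,10} = ±2.228
p-value ≈ 0.0169
Decision: reject H₀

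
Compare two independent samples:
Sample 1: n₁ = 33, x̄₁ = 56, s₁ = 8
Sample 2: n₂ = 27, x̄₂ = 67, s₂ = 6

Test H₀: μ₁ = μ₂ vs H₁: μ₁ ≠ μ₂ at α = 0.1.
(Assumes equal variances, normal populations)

Answer: t = -5.9098, reject H₀

Derivation:
Pooled variance: s²_p = [32×8² + 26×6²]/(58) = 51.4483
s_p = 7.1727
SE = s_p×√(1/n₁ + 1/n₂) = 7.1727×√(1/33 + 1/27) = 1.8613
t = (x̄₁ - x̄₂)/SE = (56 - 67)/1.8613 = -5.9098
df = 58, t-critical = ±1.672
Decision: reject H₀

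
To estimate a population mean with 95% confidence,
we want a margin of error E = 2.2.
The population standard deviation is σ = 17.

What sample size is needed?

Answer: n = 230

Derivation:
z_0.025 = 1.960
n = (z×σ/E)² = (1.960×17/2.2)²
n = 229.3848
Round up: n = 230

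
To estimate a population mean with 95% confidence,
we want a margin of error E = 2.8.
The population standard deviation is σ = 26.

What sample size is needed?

z_0.025 = 1.960
n = (z×σ/E)² = (1.960×26/2.8)²
n = 331.2400
Round up: n = 332

Answer: n = 332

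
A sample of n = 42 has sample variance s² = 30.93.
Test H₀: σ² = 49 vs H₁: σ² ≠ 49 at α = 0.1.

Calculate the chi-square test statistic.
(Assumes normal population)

Answer: χ² = 25.8802, reject H₀

Derivation:
df = n - 1 = 41
χ² = (n-1)s²/σ₀² = 41×30.93/49 = 25.8802
Critical values: χ²_{0.95,41} = 27.326, χ²_{0.05,41} = 56.942
Rejection region: χ² < 27.326 or χ² > 56.942
Decision: reject H₀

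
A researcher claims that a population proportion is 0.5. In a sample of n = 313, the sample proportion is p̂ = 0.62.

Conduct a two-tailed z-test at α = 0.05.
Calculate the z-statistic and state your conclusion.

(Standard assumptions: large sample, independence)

H₀: p = 0.5, H₁: p ≠ 0.5
Standard error: SE = √(p₀(1-p₀)/n) = √(0.5×0.5/313) = 0.028262
z-statistic: z = (p̂ - p₀)/SE = (0.62 - 0.5)/0.028262 = 4.2460
Critical value: z_0.025 = ±1.960
p-value < 0.0001
Decision: reject H₀ at α = 0.05

Answer: z = 4.2460, reject H₀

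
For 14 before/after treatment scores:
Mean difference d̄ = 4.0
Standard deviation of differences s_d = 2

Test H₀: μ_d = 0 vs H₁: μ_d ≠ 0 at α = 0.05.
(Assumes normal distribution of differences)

Answer: t = 7.4836, reject H₀

Derivation:
df = n - 1 = 13
SE = s_d/√n = 2/√14 = 0.5345
t = d̄/SE = 4.0/0.5345 = 7.4836
Critical value: t_{0.025,13} = ±2.160
p-value < 0.0001
Decision: reject H₀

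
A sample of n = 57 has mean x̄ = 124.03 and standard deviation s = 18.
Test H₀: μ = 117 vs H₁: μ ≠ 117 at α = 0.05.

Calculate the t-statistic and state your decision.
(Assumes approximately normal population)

Answer: t = 2.9486, reject H₀

Derivation:
df = n - 1 = 56
SE = s/√n = 18/√57 = 2.3842
t = (x̄ - μ₀)/SE = (124.03 - 117)/2.3842 = 2.9486
Critical value: t_{0.025,56} = ±2.003
p-value ≈ 0.0046
Decision: reject H₀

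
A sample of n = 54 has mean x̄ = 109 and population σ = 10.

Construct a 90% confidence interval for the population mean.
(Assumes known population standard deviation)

Confidence level: 90%, α = 0.1
z_0.05 = 1.645
SE = σ/√n = 10/√54 = 1.3608
Margin of error = 1.645 × 1.3608 = 2.2385
CI: x̄ ± margin = 109 ± 2.2385
CI: (106.7615, 111.2385)

Answer: (106.7615, 111.2385)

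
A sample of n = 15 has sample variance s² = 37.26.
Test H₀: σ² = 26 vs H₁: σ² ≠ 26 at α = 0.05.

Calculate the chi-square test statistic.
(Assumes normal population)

df = n - 1 = 14
χ² = (n-1)s²/σ₀² = 14×37.26/26 = 20.0631
Critical values: χ²_{0.975,14} = 5.629, χ²_{0.025,14} = 26.119
Rejection region: χ² < 5.629 or χ² > 26.119
Decision: fail to reject H₀

Answer: χ² = 20.0631, fail to reject H₀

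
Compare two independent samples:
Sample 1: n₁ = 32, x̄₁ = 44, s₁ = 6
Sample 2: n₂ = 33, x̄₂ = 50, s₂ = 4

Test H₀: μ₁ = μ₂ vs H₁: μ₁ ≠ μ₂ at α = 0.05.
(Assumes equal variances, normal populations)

Answer: t = -4.7574, reject H₀

Derivation:
Pooled variance: s²_p = [31×6² + 32×4²]/(63) = 25.8413
s_p = 5.0834
SE = s_p×√(1/n₁ + 1/n₂) = 5.0834×√(1/32 + 1/33) = 1.2612
t = (x̄₁ - x̄₂)/SE = (44 - 50)/1.2612 = -4.7574
df = 63, t-critical = ±1.998
Decision: reject H₀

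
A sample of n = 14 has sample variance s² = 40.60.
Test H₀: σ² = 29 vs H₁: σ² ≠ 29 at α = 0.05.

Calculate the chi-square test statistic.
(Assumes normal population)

Answer: χ² = 18.2000, fail to reject H₀

Derivation:
df = n - 1 = 13
χ² = (n-1)s²/σ₀² = 13×40.60/29 = 18.2000
Critical values: χ²_{0.975,13} = 5.009, χ²_{0.025,13} = 24.736
Rejection region: χ² < 5.009 or χ² > 24.736
Decision: fail to reject H₀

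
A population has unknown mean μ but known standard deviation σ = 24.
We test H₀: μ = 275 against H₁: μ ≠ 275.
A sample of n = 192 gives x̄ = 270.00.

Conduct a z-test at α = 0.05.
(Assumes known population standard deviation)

Answer: z = -2.8867, reject H₀

Derivation:
Standard error: SE = σ/√n = 24/√192 = 1.7321
z-statistic: z = (x̄ - μ₀)/SE = (270.00 - 275)/1.7321 = -2.8867
Critical value: ±1.960
p-value = 0.0039
Decision: reject H₀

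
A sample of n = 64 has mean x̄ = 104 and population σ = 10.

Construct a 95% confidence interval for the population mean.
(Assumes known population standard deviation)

Answer: (101.5500, 106.4500)

Derivation:
Confidence level: 95%, α = 0.05
z_0.025 = 1.960
SE = σ/√n = 10/√64 = 1.2500
Margin of error = 1.960 × 1.2500 = 2.4500
CI: x̄ ± margin = 104 ± 2.4500
CI: (101.5500, 106.4500)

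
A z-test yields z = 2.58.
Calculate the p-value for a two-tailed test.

For z = 2.58:
p = 2×P(Z > |2.58|) = 2×(1 - Φ(2.58)) = 0.0099

Answer: p-value ≈ 0.0099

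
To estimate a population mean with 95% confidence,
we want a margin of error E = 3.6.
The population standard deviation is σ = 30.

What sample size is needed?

Answer: n = 267

Derivation:
z_0.025 = 1.960
n = (z×σ/E)² = (1.960×30/3.6)²
n = 266.7778
Round up: n = 267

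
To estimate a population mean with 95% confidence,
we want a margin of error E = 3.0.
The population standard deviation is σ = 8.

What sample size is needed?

z_0.025 = 1.960
n = (z×σ/E)² = (1.960×8/3.0)²
n = 27.3180
Round up: n = 28

Answer: n = 28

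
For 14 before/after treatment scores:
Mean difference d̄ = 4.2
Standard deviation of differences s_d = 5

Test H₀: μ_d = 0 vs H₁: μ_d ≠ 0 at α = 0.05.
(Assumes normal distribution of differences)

df = n - 1 = 13
SE = s_d/√n = 5/√14 = 1.3363
t = d̄/SE = 4.2/1.3363 = 3.1430
Critical value: t_{0.025,13} = ±2.160
p-value ≈ 0.0078
Decision: reject H₀

Answer: t = 3.1430, reject H₀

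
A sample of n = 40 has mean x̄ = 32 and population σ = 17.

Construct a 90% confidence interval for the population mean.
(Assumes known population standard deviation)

Confidence level: 90%, α = 0.1
z_0.05 = 1.645
SE = σ/√n = 17/√40 = 2.6879
Margin of error = 1.645 × 2.6879 = 4.4216
CI: x̄ ± margin = 32 ± 4.4216
CI: (27.5784, 36.4216)

Answer: (27.5784, 36.4216)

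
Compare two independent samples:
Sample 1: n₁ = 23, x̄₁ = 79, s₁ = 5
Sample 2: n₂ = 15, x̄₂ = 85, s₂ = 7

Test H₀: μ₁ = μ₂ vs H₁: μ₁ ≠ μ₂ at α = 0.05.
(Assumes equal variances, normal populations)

Pooled variance: s²_p = [22×5² + 14×7²]/(36) = 34.3333
s_p = 5.8595
SE = s_p×√(1/n₁ + 1/n₂) = 5.8595×√(1/23 + 1/15) = 1.9447
t = (x̄₁ - x̄₂)/SE = (79 - 85)/1.9447 = -3.0853
df = 36, t-critical = ±2.028
Decision: reject H₀

Answer: t = -3.0853, reject H₀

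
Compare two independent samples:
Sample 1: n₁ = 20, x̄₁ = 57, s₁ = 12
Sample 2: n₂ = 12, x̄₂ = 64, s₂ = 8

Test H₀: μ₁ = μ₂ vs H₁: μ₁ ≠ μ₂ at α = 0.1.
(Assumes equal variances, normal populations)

Pooled variance: s²_p = [19×12² + 11×8²]/(30) = 114.6667
s_p = 10.7083
SE = s_p×√(1/n₁ + 1/n₂) = 10.7083×√(1/20 + 1/12) = 3.9101
t = (x̄₁ - x̄₂)/SE = (57 - 64)/3.9101 = -1.7902
df = 30, t-critical = ±1.697
Decision: reject H₀

Answer: t = -1.7902, reject H₀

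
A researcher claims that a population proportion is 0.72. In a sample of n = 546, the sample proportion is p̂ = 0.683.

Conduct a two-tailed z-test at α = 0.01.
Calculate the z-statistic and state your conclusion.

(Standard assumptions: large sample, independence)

Answer: z = -1.9256, fail to reject H₀

Derivation:
H₀: p = 0.72, H₁: p ≠ 0.72
Standard error: SE = √(p₀(1-p₀)/n) = √(0.72×0.28/546) = 0.019215
z-statistic: z = (p̂ - p₀)/SE = (0.683 - 0.72)/0.019215 = -1.9256
Critical value: z_0.005 = ±2.576
p-value = 0.0542
Decision: fail to reject H₀ at α = 0.01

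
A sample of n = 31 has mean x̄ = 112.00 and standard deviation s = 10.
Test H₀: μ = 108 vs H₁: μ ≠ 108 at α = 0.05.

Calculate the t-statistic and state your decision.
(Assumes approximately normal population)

df = n - 1 = 30
SE = s/√n = 10/√31 = 1.7961
t = (x̄ - μ₀)/SE = (112.00 - 108)/1.7961 = 2.2270
Critical value: t_{0.025,30} = ±2.042
p-value ≈ 0.0336
Decision: reject H₀

Answer: t = 2.2270, reject H₀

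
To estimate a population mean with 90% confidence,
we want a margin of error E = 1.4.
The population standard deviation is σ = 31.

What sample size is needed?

z_0.05 = 1.645
n = (z×σ/E)² = (1.645×31/1.4)²
n = 1326.7806
Round up: n = 1327

Answer: n = 1327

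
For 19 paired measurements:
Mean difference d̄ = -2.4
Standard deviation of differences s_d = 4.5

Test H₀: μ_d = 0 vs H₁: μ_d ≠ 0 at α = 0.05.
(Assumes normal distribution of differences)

Answer: t = -2.3247, reject H₀

Derivation:
df = n - 1 = 18
SE = s_d/√n = 4.5/√19 = 1.0324
t = d̄/SE = -2.4/1.0324 = -2.3247
Critical value: t_{0.025,18} = ±2.101
p-value ≈ 0.0320
Decision: reject H₀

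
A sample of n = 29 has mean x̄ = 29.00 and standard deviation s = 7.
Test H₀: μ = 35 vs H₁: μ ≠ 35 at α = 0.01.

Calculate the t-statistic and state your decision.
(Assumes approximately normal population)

df = n - 1 = 28
SE = s/√n = 7/√29 = 1.2999
t = (x̄ - μ₀)/SE = (29.00 - 35)/1.2999 = -4.6157
Critical value: t_{0.005,28} = ±2.763
p-value ≈ 0.0001
Decision: reject H₀

Answer: t = -4.6157, reject H₀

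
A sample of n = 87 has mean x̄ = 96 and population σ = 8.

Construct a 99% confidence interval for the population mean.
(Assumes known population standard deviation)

Answer: (93.7906, 98.2094)

Derivation:
Confidence level: 99%, α = 0.01
z_0.005 = 2.576
SE = σ/√n = 8/√87 = 0.8577
Margin of error = 2.576 × 0.8577 = 2.2094
CI: x̄ ± margin = 96 ± 2.2094
CI: (93.7906, 98.2094)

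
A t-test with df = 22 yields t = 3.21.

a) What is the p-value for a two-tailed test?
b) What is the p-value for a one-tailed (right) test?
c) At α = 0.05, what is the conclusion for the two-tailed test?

Using t-distribution with df = 22:
a) Two-tailed: p = 2×P(T > 3.21) = 0.0040
b) One-tailed: p = P(T > 3.21) = 0.0020
c) 0.0040 < 0.05, reject H₀

Answer: a) 0.0040, b) 0.0020, c) reject H₀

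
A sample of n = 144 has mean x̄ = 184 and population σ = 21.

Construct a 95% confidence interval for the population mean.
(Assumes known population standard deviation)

Confidence level: 95%, α = 0.05
z_0.025 = 1.960
SE = σ/√n = 21/√144 = 1.7500
Margin of error = 1.960 × 1.7500 = 3.4300
CI: x̄ ± margin = 184 ± 3.4300
CI: (180.5700, 187.4300)

Answer: (180.5700, 187.4300)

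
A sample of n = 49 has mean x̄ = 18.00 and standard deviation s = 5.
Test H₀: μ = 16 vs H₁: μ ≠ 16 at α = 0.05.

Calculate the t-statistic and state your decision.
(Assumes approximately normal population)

df = n - 1 = 48
SE = s/√n = 5/√49 = 0.7143
t = (x̄ - μ₀)/SE = (18.00 - 16)/0.7143 = 2.7999
Critical value: t_{0.025,48} = ±2.011
p-value ≈ 0.0073
Decision: reject H₀

Answer: t = 2.7999, reject H₀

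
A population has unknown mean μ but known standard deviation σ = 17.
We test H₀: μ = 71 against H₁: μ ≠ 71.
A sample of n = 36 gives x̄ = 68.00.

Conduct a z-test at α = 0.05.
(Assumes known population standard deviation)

Standard error: SE = σ/√n = 17/√36 = 2.8333
z-statistic: z = (x̄ - μ₀)/SE = (68.00 - 71)/2.8333 = -1.0588
Critical value: ±1.960
p-value = 0.2897
Decision: fail to reject H₀

Answer: z = -1.0588, fail to reject H₀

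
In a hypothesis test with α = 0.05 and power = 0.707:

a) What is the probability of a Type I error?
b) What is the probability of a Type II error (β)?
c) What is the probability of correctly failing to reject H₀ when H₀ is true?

a) Type I error probability = α = 0.05
b) Power = P(reject H₀ | H₁ true) = 1 - β = 0.707, so Type II error probability = β = 1 - Power = 0.293
c) P(fail to reject H₀ | H₀ true) = 1 - α = 0.95

Answer: a) 0.05, b) 0.293, c) 0.95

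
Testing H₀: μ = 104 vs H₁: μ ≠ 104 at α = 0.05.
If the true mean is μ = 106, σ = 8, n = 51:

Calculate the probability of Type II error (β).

Answer: β ≈ 0.5692

Derivation:
SE = σ/√n = 8/√51 = 1.1202
Critical values: μ₀ ± z_0.025×SE = 104 ± 1.960×1.1202
Acceptance region: (101.8044, 106.1956)
Under H₁ (μ = 106): z_high = (106.1956 - 106)/1.1202 = 0.1746, z_low = (101.8044 - 106)/1.1202 = -3.7454
β = P(not reject | H₁) = Φ(0.1746) - Φ(-3.7454) ≈ 0.5692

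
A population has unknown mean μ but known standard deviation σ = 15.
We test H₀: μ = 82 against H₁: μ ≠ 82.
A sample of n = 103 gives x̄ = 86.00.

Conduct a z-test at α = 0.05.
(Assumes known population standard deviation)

Standard error: SE = σ/√n = 15/√103 = 1.4780
z-statistic: z = (x̄ - μ₀)/SE = (86.00 - 82)/1.4780 = 2.7064
Critical value: ±1.960
p-value = 0.0068
Decision: reject H₀

Answer: z = 2.7064, reject H₀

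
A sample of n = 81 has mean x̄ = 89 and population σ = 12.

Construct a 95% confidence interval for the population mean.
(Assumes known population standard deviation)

Answer: (86.3867, 91.6133)

Derivation:
Confidence level: 95%, α = 0.05
z_0.025 = 1.960
SE = σ/√n = 12/√81 = 1.3333
Margin of error = 1.960 × 1.3333 = 2.6133
CI: x̄ ± margin = 89 ± 2.6133
CI: (86.3867, 91.6133)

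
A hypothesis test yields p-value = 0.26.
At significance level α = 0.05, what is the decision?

Compare p-value to α:
0.26 ≥ 0.05
Decision: fail to reject H₀

Answer: fail to reject H₀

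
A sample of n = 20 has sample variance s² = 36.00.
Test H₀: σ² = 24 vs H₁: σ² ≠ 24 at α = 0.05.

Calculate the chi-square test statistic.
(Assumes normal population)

df = n - 1 = 19
χ² = (n-1)s²/σ₀² = 19×36.00/24 = 28.5000
Critical values: χ²_{0.975,19} = 8.907, χ²_{0.025,19} = 32.852
Rejection region: χ² < 8.907 or χ² > 32.852
Decision: fail to reject H₀

Answer: χ² = 28.5000, fail to reject H₀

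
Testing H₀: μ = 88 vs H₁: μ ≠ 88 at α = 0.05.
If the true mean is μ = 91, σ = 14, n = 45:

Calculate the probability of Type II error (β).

SE = σ/√n = 14/√45 = 2.0870
Critical values: μ₀ ± z_0.025×SE = 88 ± 1.960×2.0870
Acceptance region: (83.9095, 92.0905)
Under H₁ (μ = 91): z_high = (92.0905 - 91)/2.0870 = 0.5225, z_low = (83.9095 - 91)/2.0870 = -3.3975
β = P(not reject | H₁) = Φ(0.5225) - Φ(-3.3975) ≈ 0.6990

Answer: β ≈ 0.6990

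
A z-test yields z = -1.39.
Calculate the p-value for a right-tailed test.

For z = -1.39:
p = P(Z > -1.39) = 1 - Φ(-1.39) = 0.9177

Answer: p-value ≈ 0.9177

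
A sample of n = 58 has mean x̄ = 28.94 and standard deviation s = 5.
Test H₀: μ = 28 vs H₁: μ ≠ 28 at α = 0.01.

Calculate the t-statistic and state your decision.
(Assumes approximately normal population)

df = n - 1 = 57
SE = s/√n = 5/√58 = 0.6565
t = (x̄ - μ₀)/SE = (28.94 - 28)/0.6565 = 1.4318
Critical value: t_{0.005,57} = ±2.665
p-value ≈ 0.1577
Decision: fail to reject H₀

Answer: t = 1.4318, fail to reject H₀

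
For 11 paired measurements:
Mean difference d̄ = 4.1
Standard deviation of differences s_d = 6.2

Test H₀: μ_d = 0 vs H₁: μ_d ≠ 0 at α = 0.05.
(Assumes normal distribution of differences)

Answer: t = 2.1932, fail to reject H₀

Derivation:
df = n - 1 = 10
SE = s_d/√n = 6.2/√11 = 1.8694
t = d̄/SE = 4.1/1.8694 = 2.1932
Critical value: t_{0.025,10} = ±2.228
p-value ≈ 0.0530
Decision: fail to reject H₀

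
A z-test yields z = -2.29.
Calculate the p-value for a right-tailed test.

For z = -2.29:
p = P(Z > -2.29) = 1 - Φ(-2.29) = 0.9890

Answer: p-value ≈ 0.9890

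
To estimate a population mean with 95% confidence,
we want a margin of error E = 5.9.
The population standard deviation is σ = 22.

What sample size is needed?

z_0.025 = 1.960
n = (z×σ/E)² = (1.960×22/5.9)²
n = 53.4138
Round up: n = 54

Answer: n = 54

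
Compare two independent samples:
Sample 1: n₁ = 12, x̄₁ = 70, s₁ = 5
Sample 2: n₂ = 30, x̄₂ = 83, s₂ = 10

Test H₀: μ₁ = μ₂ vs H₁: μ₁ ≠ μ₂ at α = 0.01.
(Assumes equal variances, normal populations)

Answer: t = -4.2720, reject H₀

Derivation:
Pooled variance: s²_p = [11×5² + 29×10²]/(40) = 79.3750
s_p = 8.9093
SE = s_p×√(1/n₁ + 1/n₂) = 8.9093×√(1/12 + 1/30) = 3.0431
t = (x̄₁ - x̄₂)/SE = (70 - 83)/3.0431 = -4.2720
df = 40, t-critical = ±2.704
Decision: reject H₀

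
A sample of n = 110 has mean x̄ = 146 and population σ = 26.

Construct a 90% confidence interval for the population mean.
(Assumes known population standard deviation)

Answer: (141.9220, 150.0780)

Derivation:
Confidence level: 90%, α = 0.1
z_0.05 = 1.645
SE = σ/√n = 26/√110 = 2.4790
Margin of error = 1.645 × 2.4790 = 4.0780
CI: x̄ ± margin = 146 ± 4.0780
CI: (141.9220, 150.0780)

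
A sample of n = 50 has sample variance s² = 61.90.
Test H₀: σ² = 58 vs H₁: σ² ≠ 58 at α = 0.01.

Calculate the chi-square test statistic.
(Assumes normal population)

Answer: χ² = 52.2948, fail to reject H₀

Derivation:
df = n - 1 = 49
χ² = (n-1)s²/σ₀² = 49×61.90/58 = 52.2948
Critical values: χ²_{0.995,49} = 27.249, χ²_{0.005,49} = 78.231
Rejection region: χ² < 27.249 or χ² > 78.231
Decision: fail to reject H₀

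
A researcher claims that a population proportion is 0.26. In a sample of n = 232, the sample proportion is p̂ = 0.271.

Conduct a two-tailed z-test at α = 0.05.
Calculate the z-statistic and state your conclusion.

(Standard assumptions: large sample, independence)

H₀: p = 0.26, H₁: p ≠ 0.26
Standard error: SE = √(p₀(1-p₀)/n) = √(0.26×0.74/232) = 0.028798
z-statistic: z = (p̂ - p₀)/SE = (0.271 - 0.26)/0.028798 = 0.3820
Critical value: z_0.025 = ±1.960
p-value = 0.7025
Decision: fail to reject H₀ at α = 0.05

Answer: z = 0.3820, fail to reject H₀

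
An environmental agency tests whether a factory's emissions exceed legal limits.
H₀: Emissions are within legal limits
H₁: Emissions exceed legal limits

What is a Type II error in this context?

A Type I error (probability α) occurs when we reject a true H₀.
A Type II error (probability β) occurs when we fail to reject a false H₀.

Answer: Failing to cite a factory whose emissions actually exceed the limit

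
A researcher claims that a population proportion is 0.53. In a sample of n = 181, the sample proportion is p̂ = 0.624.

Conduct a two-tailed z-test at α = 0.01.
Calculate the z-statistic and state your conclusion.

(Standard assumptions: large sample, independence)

Answer: z = 2.5338, fail to reject H₀

Derivation:
H₀: p = 0.53, H₁: p ≠ 0.53
Standard error: SE = √(p₀(1-p₀)/n) = √(0.53×0.47/181) = 0.037098
z-statistic: z = (p̂ - p₀)/SE = (0.624 - 0.53)/0.037098 = 2.5338
Critical value: z_0.005 = ±2.576
p-value = 0.0113
Decision: fail to reject H₀ at α = 0.01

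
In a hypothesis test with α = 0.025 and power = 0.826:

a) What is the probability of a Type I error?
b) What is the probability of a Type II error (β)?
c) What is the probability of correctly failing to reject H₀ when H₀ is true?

a) Type I error probability = α = 0.025
b) Power = P(reject H₀ | H₁ true) = 1 - β = 0.826, so Type II error probability = β = 1 - Power = 0.174
c) P(fail to reject H₀ | H₀ true) = 1 - α = 0.975

Answer: a) 0.025, b) 0.174, c) 0.975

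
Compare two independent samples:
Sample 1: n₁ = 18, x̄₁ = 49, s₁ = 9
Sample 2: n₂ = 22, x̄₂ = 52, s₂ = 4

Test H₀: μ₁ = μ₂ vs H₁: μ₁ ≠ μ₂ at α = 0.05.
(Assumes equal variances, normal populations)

Answer: t = -1.4059, fail to reject H₀

Derivation:
Pooled variance: s²_p = [17×9² + 21×4²]/(38) = 45.0789
s_p = 6.7141
SE = s_p×√(1/n₁ + 1/n₂) = 6.7141×√(1/18 + 1/22) = 2.1339
t = (x̄₁ - x̄₂)/SE = (49 - 52)/2.1339 = -1.4059
df = 38, t-critical = ±2.024
Decision: fail to reject H₀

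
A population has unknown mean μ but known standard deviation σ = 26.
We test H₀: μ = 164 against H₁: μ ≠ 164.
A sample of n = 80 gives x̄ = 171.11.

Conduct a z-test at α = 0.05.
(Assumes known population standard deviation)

Answer: z = 2.4459, reject H₀

Derivation:
Standard error: SE = σ/√n = 26/√80 = 2.9069
z-statistic: z = (x̄ - μ₀)/SE = (171.11 - 164)/2.9069 = 2.4459
Critical value: ±1.960
p-value = 0.0144
Decision: reject H₀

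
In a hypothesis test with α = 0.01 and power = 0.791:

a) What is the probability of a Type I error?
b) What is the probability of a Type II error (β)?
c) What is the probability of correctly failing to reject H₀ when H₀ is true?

Answer: a) 0.01, b) 0.209, c) 0.99

Derivation:
a) Type I error probability = α = 0.01
b) Power = P(reject H₀ | H₁ true) = 1 - β = 0.791, so Type II error probability = β = 1 - Power = 0.209
c) P(fail to reject H₀ | H₀ true) = 1 - α = 0.99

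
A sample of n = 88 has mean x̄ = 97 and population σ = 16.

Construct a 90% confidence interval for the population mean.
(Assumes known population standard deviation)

Answer: (94.1943, 99.8057)

Derivation:
Confidence level: 90%, α = 0.1
z_0.05 = 1.645
SE = σ/√n = 16/√88 = 1.7056
Margin of error = 1.645 × 1.7056 = 2.8057
CI: x̄ ± margin = 97 ± 2.8057
CI: (94.1943, 99.8057)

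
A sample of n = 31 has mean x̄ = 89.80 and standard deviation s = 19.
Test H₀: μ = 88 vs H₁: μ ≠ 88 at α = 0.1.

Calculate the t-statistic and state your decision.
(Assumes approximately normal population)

Answer: t = 0.5275, fail to reject H₀

Derivation:
df = n - 1 = 30
SE = s/√n = 19/√31 = 3.4125
t = (x̄ - μ₀)/SE = (89.80 - 88)/3.4125 = 0.5275
Critical value: t_{0.05,30} = ±1.697
p-value ≈ 0.6017
Decision: fail to reject H₀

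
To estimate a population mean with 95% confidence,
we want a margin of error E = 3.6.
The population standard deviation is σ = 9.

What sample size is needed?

Answer: n = 25

Derivation:
z_0.025 = 1.960
n = (z×σ/E)² = (1.960×9/3.6)²
n = 24.0100
Round up: n = 25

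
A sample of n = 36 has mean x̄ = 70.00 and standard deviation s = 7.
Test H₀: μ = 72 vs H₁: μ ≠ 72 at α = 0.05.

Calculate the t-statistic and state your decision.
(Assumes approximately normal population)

df = n - 1 = 35
SE = s/√n = 7/√36 = 1.1667
t = (x̄ - μ₀)/SE = (70.00 - 72)/1.1667 = -1.7142
Critical value: t_{0.025,35} = ±2.030
p-value ≈ 0.0953
Decision: fail to reject H₀

Answer: t = -1.7142, fail to reject H₀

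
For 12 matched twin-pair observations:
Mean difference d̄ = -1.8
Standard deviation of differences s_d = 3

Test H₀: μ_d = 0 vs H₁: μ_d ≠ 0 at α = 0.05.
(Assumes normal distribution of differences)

Answer: t = -2.0785, fail to reject H₀

Derivation:
df = n - 1 = 11
SE = s_d/√n = 3/√12 = 0.8660
t = d̄/SE = -1.8/0.8660 = -2.0785
Critical value: t_{0.025,11} = ±2.201
p-value ≈ 0.0619
Decision: fail to reject H₀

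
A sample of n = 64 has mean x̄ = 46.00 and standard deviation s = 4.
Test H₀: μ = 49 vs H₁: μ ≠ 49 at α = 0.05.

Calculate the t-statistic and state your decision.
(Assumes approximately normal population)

df = n - 1 = 63
SE = s/√n = 4/√64 = 0.5000
t = (x̄ - μ₀)/SE = (46.00 - 49)/0.5000 = -6.0000
Critical value: t_{0.025,63} = ±1.998
p-value < 0.0001
Decision: reject H₀

Answer: t = -6.0000, reject H₀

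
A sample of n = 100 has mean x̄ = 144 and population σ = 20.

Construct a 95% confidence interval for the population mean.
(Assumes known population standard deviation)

Confidence level: 95%, α = 0.05
z_0.025 = 1.960
SE = σ/√n = 20/√100 = 2.0000
Margin of error = 1.960 × 2.0000 = 3.9200
CI: x̄ ± margin = 144 ± 3.9200
CI: (140.0800, 147.9200)

Answer: (140.0800, 147.9200)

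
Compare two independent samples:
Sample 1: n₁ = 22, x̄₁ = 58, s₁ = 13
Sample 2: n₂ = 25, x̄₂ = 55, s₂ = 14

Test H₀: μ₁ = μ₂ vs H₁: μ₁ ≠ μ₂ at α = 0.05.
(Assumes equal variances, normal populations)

Answer: t = 0.7578, fail to reject H₀

Derivation:
Pooled variance: s²_p = [21×13² + 24×14²]/(45) = 183.4000
s_p = 13.5425
SE = s_p×√(1/n₁ + 1/n₂) = 13.5425×√(1/22 + 1/25) = 3.9588
t = (x̄₁ - x̄₂)/SE = (58 - 55)/3.9588 = 0.7578
df = 45, t-critical = ±2.014
Decision: fail to reject H₀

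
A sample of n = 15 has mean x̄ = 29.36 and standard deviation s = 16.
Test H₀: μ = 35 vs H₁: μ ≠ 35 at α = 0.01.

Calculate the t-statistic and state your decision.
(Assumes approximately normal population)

df = n - 1 = 14
SE = s/√n = 16/√15 = 4.1312
t = (x̄ - μ₀)/SE = (29.36 - 35)/4.1312 = -1.3652
Critical value: t_{0.005,14} = ±2.977
p-value ≈ 0.1937
Decision: fail to reject H₀

Answer: t = -1.3652, fail to reject H₀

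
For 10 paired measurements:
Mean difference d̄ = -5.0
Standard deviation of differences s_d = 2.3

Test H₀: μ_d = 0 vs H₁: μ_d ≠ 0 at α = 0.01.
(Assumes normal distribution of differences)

Answer: t = -6.8747, reject H₀

Derivation:
df = n - 1 = 9
SE = s_d/√n = 2.3/√10 = 0.7273
t = d̄/SE = -5.0/0.7273 = -6.8747
Critical value: t_{0.005,9} = ±3.250
p-value ≈ 0.0001
Decision: reject H₀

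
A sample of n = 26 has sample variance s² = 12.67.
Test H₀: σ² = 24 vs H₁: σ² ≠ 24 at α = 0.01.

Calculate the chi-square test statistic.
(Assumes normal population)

df = n - 1 = 25
χ² = (n-1)s²/σ₀² = 25×12.67/24 = 13.1979
Critical values: χ²_{0.995,25} = 10.520, χ²_{0.005,25} = 46.928
Rejection region: χ² < 10.520 or χ² > 46.928
Decision: fail to reject H₀

Answer: χ² = 13.1979, fail to reject H₀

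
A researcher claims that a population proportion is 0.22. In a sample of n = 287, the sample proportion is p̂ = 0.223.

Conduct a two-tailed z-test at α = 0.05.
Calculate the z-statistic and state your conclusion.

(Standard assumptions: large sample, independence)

H₀: p = 0.22, H₁: p ≠ 0.22
Standard error: SE = √(p₀(1-p₀)/n) = √(0.22×0.78/287) = 0.024452
z-statistic: z = (p̂ - p₀)/SE = (0.223 - 0.22)/0.024452 = 0.1227
Critical value: z_0.025 = ±1.960
p-value = 0.9023
Decision: fail to reject H₀ at α = 0.05

Answer: z = 0.1227, fail to reject H₀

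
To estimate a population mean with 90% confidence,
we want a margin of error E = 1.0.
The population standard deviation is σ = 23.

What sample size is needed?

Answer: n = 1432

Derivation:
z_0.05 = 1.645
n = (z×σ/E)² = (1.645×23/1.0)²
n = 1431.4872
Round up: n = 1432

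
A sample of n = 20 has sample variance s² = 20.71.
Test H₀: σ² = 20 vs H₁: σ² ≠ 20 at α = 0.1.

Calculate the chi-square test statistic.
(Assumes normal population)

df = n - 1 = 19
χ² = (n-1)s²/σ₀² = 19×20.71/20 = 19.6745
Critical values: χ²_{0.95,19} = 10.117, χ²_{0.05,19} = 30.144
Rejection region: χ² < 10.117 or χ² > 30.144
Decision: fail to reject H₀

Answer: χ² = 19.6745, fail to reject H₀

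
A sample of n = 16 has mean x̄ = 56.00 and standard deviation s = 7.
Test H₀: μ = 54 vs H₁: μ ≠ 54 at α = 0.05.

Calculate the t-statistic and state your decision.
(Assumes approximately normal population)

Answer: t = 1.1429, fail to reject H₀

Derivation:
df = n - 1 = 15
SE = s/√n = 7/√16 = 1.7500
t = (x̄ - μ₀)/SE = (56.00 - 54)/1.7500 = 1.1429
Critical value: t_{0.025,15} = ±2.131
p-value ≈ 0.2710
Decision: fail to reject H₀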